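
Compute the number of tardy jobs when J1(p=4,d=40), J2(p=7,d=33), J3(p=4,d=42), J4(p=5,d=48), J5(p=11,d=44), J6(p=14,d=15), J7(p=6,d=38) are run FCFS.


Completion vs due date:
  J1: C=4, d=40 → on time
  J2: C=11, d=33 → on time
  J3: C=15, d=42 → on time
  J4: C=20, d=48 → on time
  J5: C=31, d=44 → on time
  J6: C=45, d=15 → TARDY
  J7: C=51, d=38 → TARDY
Tardy jobs: J6, J7
Count = 2


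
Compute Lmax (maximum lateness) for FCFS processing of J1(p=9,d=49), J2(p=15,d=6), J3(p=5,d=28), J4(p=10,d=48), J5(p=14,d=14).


Lateness per job (L = C - d):
  J1: C=9, d=49, L=-40
  J2: C=24, d=6, L=18
  J3: C=29, d=28, L=1
  J4: C=39, d=48, L=-9
  J5: C=53, d=14, L=39
Lmax = max(-40, 18, 1, -9, 39)
= 39


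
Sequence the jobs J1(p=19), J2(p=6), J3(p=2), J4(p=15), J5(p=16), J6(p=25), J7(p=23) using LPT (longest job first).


LPT: sort by longest processing time first
  J6: p=25
  J7: p=23
  J1: p=19
  J5: p=16
  J4: p=15
  J2: p=6
  J3: p=2
Order: J6 → J7 → J1 → J5 → J4 → J2 → J3


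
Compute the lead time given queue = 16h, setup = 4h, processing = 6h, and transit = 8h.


Lead time = queue + setup + processing + transit
= 16 + 4 + 6 + 8
= 34 hours


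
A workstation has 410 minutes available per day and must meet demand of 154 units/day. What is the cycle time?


Cycle time = available time / demand
= 410 / 154
= 2.66 min/unit


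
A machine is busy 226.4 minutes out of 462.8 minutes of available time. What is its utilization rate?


Utilization = busy / total × 100
= 226.4 / 462.8 × 100
= 48.9%


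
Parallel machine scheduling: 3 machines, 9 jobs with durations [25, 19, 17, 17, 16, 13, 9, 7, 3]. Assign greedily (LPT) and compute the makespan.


Jobs (LPT sorted): [25, 19, 17, 17, 16, 13, 9, 7, 3]
Machines: 3
  J=25 → Machine 1 (load: 0+25=25)
  J=19 → Machine 2 (load: 0+19=19)
  J=17 → Machine 3 (load: 0+17=17)
  J=17 → Machine 3 (load: 17+17=34)
  J=16 → Machine 2 (load: 19+16=35)
  J=13 → Machine 1 (load: 25+13=38)
  J=9 → Machine 3 (load: 34+9=43)
  J=7 → Machine 2 (load: 35+7=42)
  J=3 → Machine 1 (load: 38+3=41)
Machine loads: [41, 42, 43]
Makespan = max = 43 time units


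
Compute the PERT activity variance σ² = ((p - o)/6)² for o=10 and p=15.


σ² = ((p - o) / 6)² = (p - o)² / 36
= (15 - 10)² / 36
= 5² / 36
= 25 / 36
= 0.6944


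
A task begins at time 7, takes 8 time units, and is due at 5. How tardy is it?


Completion = start + processing = 7 + 8 = 15
Tardiness = max(0, C - d) = max(0, 15 - 5)
= max(0, 10)
= 10


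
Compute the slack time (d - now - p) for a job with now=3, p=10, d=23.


Slack = due - current_time - processing
= 23 - 3 - 10
= 10


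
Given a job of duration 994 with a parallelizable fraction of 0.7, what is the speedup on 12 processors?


Amdahl's law: T_p = T × ((1-p) + p/N)
= 994 × ((1-0.7) + 0.7/12)
= 994 × (0.30 + 0.0583)
= 994 × 0.3583
= 356.18
Speedup = 994/356.18
= 2.79×


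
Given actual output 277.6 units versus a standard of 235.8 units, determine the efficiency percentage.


Efficiency = (actual / standard) × 100
= (277.6 / 235.8) × 100
= 117.7%


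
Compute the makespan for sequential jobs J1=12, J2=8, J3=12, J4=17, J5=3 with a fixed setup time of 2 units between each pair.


Makespan = Σ processing + (n-1) × setup
= (12 + 8 + 12 + 17 + 3) + (5-1)×2
= 52 + 8
= 60 time units


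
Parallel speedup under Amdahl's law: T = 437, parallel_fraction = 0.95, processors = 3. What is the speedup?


Amdahl's law: T_p = T × ((1-p) + p/N)
= 437 × ((1-0.95) + 0.95/3)
= 437 × (0.05 + 0.3167)
= 437 × 0.3667
= 160.23
Speedup = 437/160.23
= 2.73×


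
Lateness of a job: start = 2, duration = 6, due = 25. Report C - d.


Completion = 2 + 6 = 8
Lateness = C - d = 8 - 25
= -17


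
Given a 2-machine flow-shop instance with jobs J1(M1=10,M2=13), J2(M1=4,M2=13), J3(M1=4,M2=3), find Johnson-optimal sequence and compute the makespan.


Johnson's rule:
Group 1 (M1≤M2, sort by M1): ['J2', 'J1']
Group 2 (M1>M2, sort desc M2): ['J3']
Sequence: J2 → J1 → J3
Makespan calculation:
  J2: M1 done=4, M2 done=17
  J1: M1 done=14, M2 done=30
  J3: M1 done=18, M2 done=33
= Sequence: J2 → J1 → J3, Makespan: 33


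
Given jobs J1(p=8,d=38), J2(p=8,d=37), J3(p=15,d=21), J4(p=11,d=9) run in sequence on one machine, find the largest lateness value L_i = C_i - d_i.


Lateness per job (L = C - d):
  J1: C=8, d=38, L=-30
  J2: C=16, d=37, L=-21
  J3: C=31, d=21, L=10
  J4: C=42, d=9, L=33
Lmax = max(-30, -21, 10, 33)
= 33


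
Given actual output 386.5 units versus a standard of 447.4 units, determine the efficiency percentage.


Efficiency = (actual / standard) × 100
= (386.5 / 447.4) × 100
= 86.4%


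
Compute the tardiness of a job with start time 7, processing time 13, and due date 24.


Completion = start + processing = 7 + 13 = 20
Tardiness = max(0, C - d) = max(0, 20 - 24)
= max(0, -4)
= 0


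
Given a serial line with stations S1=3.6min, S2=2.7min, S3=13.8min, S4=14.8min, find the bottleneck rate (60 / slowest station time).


Bottleneck = longest station time
Station times: [3.6, 2.7, 13.8, 14.8]
Max = 14.8 min
Rate = 60 / 14.8
= 4.05 units/hour (bottleneck: 14.8min)


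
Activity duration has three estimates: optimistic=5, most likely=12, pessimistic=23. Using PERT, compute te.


te = (o + 4m + p) / 6
= (5 + 4×12 + 23) / 6
= (5 + 48 + 23) / 6
= 76 / 6
= 12.67


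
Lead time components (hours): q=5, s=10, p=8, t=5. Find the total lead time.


Lead time = queue + setup + processing + transit
= 5 + 10 + 8 + 5
= 28 hours


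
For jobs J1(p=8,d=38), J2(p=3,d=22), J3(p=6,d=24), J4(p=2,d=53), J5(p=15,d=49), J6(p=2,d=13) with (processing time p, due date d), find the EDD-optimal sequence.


EDD: sort by earliest due date
  J6: d=13, p=2
  J2: d=22, p=3
  J3: d=24, p=6
  J1: d=38, p=8
  J5: d=49, p=15
  J4: d=53, p=2
Order: J6 → J2 → J3 → J1 → J5 → J4


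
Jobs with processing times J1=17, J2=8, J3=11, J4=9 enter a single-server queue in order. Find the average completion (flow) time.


Completion times:
  J1: completes at 17
  J2: completes at 25
  J3: completes at 36
  J4: completes at 45
Sum = 123
Average = 123/4
= 30.75


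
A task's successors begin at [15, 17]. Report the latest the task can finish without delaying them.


LF = min of all successor start times
Successors start at: [15, 17]
LF = min(15, 17)
= 15


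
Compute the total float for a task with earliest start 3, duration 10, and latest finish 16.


EF = ES + duration = 3 + 10 = 13
LS = LF - duration = 16 - 10 = 6
Total Float = LF - EF = 16 - 13
(or LS - ES = 6 - 3)
= 3


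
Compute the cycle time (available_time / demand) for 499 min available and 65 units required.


Cycle time = available time / demand
= 499 / 65
= 7.68 min/unit


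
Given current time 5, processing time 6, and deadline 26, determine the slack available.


Slack = due - current_time - processing
= 26 - 5 - 6
= 15


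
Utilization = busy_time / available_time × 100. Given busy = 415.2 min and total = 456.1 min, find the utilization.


Utilization = busy / total × 100
= 415.2 / 456.1 × 100
= 91.0%


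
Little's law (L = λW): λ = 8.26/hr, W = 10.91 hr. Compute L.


Little's law: L = λ × W
= 8.26 × 10.91
= 90.12


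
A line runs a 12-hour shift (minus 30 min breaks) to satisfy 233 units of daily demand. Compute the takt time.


Available = 12×60 - 30 = 690 min
Takt time = 690 / 233
= 2.96 min/unit


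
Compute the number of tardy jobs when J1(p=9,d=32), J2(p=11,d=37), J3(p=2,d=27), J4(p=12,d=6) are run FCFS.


Completion vs due date:
  J1: C=9, d=32 → on time
  J2: C=20, d=37 → on time
  J3: C=22, d=27 → on time
  J4: C=34, d=6 → TARDY
Tardy jobs: J4
Count = 1


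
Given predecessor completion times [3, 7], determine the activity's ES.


ES = max of all predecessor completion times
Predecessors: [3, 7]
ES = max(3, 7)
= 7


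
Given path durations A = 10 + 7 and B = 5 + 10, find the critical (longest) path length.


Path A: 10 + 7 = 17
Path B: 5 + 10 = 15
Critical path = longest = max(17, 15)
= 17 (Path A)


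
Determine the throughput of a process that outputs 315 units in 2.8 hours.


Throughput = units / time
= 315 / 2.8
= 112.5 units/hour


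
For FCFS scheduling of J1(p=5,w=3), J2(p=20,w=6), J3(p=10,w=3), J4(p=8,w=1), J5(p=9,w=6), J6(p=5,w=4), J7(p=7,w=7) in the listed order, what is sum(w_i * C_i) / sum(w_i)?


Completion times:
  J1: C=5, w×C=3×5=15
  J2: C=25, w×C=6×25=150
  J3: C=35, w×C=3×35=105
  J4: C=43, w×C=1×43=43
  J5: C=52, w×C=6×52=312
  J6: C=57, w×C=4×57=228
  J7: C=64, w×C=7×64=448
Sum w×C = 1301
Sum w = 30
Weighted avg = 1301/30
= 43.37


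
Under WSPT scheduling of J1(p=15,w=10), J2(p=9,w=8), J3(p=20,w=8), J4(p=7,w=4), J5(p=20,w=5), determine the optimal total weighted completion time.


WSPT order (by p/w): J2 → J1 → J4 → J3 → J5
  J2: C=9, w·C=8×9=72
  J1: C=24, w·C=10×24=240
  J4: C=31, w·C=4×31=124
  J3: C=51, w·C=8×51=408
  J5: C=71, w·C=5×71=355
Σ w·C = 1199
= 1199


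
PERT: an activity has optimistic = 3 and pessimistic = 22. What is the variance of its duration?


σ² = ((p - o) / 6)² = (p - o)² / 36
= (22 - 3)² / 36
= 19² / 36
= 361 / 36
= 10.0278


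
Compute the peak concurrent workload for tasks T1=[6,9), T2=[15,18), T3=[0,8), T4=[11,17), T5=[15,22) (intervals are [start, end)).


Check each time point for overlaps:
  t=15: 3 tasks active (T2, T4, T5)
Max concurrent = 3


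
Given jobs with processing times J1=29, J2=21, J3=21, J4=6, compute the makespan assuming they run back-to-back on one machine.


Sequential makespan: sum all processing times
= 29 + 21 + 21 + 6
= 77 time units


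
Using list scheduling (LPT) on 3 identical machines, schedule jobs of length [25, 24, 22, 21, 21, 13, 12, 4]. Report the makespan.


Jobs (LPT sorted): [25, 24, 22, 21, 21, 13, 12, 4]
Machines: 3
  J=25 → Machine 1 (load: 0+25=25)
  J=24 → Machine 2 (load: 0+24=24)
  J=22 → Machine 3 (load: 0+22=22)
  J=21 → Machine 3 (load: 22+21=43)
  J=21 → Machine 2 (load: 24+21=45)
  J=13 → Machine 1 (load: 25+13=38)
  J=12 → Machine 1 (load: 38+12=50)
  J=4 → Machine 3 (load: 43+4=47)
Machine loads: [50, 45, 47]
Makespan = max = 50 time units


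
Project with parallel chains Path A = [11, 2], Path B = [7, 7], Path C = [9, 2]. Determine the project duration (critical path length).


Path A: 11 + 2 = 13
Path B: 7 + 7 = 14
Path C: 9 + 2 = 11
Critical path = longest = max(13, 14, 11)
= 14 (Path B)


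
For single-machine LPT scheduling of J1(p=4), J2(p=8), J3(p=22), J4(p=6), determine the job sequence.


LPT: sort by longest processing time first
  J3: p=22
  J2: p=8
  J4: p=6
  J1: p=4
Order: J3 → J2 → J4 → J1


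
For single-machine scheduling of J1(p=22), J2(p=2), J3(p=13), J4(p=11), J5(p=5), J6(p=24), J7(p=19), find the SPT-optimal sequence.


SPT: sort by shortest processing time
  J2: p=2
  J5: p=5
  J4: p=11
  J3: p=13
  J7: p=19
  J1: p=22
  J6: p=24
Order: J2 → J5 → J4 → J3 → J7 → J1 → J6


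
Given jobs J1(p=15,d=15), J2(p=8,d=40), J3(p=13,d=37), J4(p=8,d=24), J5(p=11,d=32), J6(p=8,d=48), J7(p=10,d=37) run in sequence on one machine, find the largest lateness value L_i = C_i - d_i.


Lateness per job (L = C - d):
  J1: C=15, d=15, L=0
  J2: C=23, d=40, L=-17
  J3: C=36, d=37, L=-1
  J4: C=44, d=24, L=20
  J5: C=55, d=32, L=23
  J6: C=63, d=48, L=15
  J7: C=73, d=37, L=36
Lmax = max(0, -17, -1, 20, 23, 15, 36)
= 36


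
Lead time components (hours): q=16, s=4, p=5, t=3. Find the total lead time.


Lead time = queue + setup + processing + transit
= 16 + 4 + 5 + 3
= 28 hours


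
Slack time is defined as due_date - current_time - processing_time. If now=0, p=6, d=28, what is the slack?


Slack = due - current_time - processing
= 28 - 0 - 6
= 22


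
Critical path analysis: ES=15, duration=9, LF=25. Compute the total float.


EF = ES + duration = 15 + 9 = 24
LS = LF - duration = 25 - 9 = 16
Total Float = LF - EF = 25 - 24
(or LS - ES = 16 - 15)
= 1


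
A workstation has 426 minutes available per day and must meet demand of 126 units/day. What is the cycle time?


Cycle time = available time / demand
= 426 / 126
= 3.38 min/unit


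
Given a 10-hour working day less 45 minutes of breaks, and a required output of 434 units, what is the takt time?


Available = 10×60 - 45 = 555 min
Takt time = 555 / 434
= 1.28 min/unit


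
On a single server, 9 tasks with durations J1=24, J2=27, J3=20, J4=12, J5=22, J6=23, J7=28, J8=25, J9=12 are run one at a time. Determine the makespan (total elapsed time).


Sequential makespan: sum all processing times
= 24 + 27 + 20 + 12 + 22 + 23 + 28 + 25 + 12
= 193 time units


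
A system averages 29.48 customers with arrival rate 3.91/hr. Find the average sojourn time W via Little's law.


Little's law: L = λW → W = L / λ
= 29.48 / 3.91
= 7.54 hours


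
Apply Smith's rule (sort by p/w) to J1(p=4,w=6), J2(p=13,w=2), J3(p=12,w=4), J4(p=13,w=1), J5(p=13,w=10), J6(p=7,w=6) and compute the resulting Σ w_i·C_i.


WSPT order (by p/w): J1 → J6 → J5 → J3 → J2 → J4
  J1: C=4, w·C=6×4=24
  J6: C=11, w·C=6×11=66
  J5: C=24, w·C=10×24=240
  J3: C=36, w·C=4×36=144
  J2: C=49, w·C=2×49=98
  J4: C=62, w·C=1×62=62
Σ w·C = 634
= 634


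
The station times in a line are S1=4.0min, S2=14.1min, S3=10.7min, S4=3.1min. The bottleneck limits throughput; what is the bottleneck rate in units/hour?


Bottleneck = longest station time
Station times: [4.0, 14.1, 10.7, 3.1]
Max = 14.1 min
Rate = 60 / 14.1
= 4.26 units/hour (bottleneck: 14.1min)


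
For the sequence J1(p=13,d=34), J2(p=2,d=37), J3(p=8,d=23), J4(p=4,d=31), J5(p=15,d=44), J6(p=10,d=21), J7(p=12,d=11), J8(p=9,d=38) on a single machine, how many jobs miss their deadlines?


Completion vs due date:
  J1: C=13, d=34 → on time
  J2: C=15, d=37 → on time
  J3: C=23, d=23 → on time
  J4: C=27, d=31 → on time
  J5: C=42, d=44 → on time
  J6: C=52, d=21 → TARDY
  J7: C=64, d=11 → TARDY
  J8: C=73, d=38 → TARDY
Tardy jobs: J6, J7, J8
Count = 3


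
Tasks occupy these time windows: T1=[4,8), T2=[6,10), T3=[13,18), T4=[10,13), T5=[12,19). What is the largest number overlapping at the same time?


Check each time point for overlaps:
  t=6: 2 tasks active (T1, T2)
Max concurrent = 2


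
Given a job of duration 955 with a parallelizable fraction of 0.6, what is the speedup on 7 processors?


Amdahl's law: T_p = T × ((1-p) + p/N)
= 955 × ((1-0.6) + 0.6/7)
= 955 × (0.40 + 0.0857)
= 955 × 0.4857
= 463.86
Speedup = 955/463.86
= 2.06×


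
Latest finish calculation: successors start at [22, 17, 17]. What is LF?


LF = min of all successor start times
Successors start at: [22, 17, 17]
LF = min(22, 17, 17)
= 17


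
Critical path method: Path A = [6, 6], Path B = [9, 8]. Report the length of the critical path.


Path A: 6 + 6 = 12
Path B: 9 + 8 = 17
Critical path = longest = max(12, 17)
= 17 (Path B)


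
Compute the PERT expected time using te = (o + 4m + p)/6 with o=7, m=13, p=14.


te = (o + 4m + p) / 6
= (7 + 4×13 + 14) / 6
= (7 + 52 + 14) / 6
= 73 / 6
= 12.17


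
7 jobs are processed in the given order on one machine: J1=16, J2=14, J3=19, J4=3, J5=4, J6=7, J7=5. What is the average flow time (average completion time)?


Completion times:
  J1: completes at 16
  J2: completes at 30
  J3: completes at 49
  J4: completes at 52
  J5: completes at 56
  J6: completes at 63
  J7: completes at 68
Sum = 334
Average = 334/7
= 47.71


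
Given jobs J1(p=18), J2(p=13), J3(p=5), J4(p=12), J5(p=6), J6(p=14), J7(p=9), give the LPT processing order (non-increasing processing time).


LPT: sort by longest processing time first
  J1: p=18
  J6: p=14
  J2: p=13
  J4: p=12
  J7: p=9
  J5: p=6
  J3: p=5
Order: J1 → J6 → J2 → J4 → J7 → J5 → J3


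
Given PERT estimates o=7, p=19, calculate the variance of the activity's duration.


σ² = ((p - o) / 6)² = (p - o)² / 36
= (19 - 7)² / 36
= 12² / 36
= 144 / 36
= 4.0000


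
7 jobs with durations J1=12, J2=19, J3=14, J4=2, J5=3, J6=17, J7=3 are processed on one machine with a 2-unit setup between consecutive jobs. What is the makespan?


Makespan = Σ processing + (n-1) × setup
= (12 + 19 + 14 + 2 + 3 + 17 + 3) + (7-1)×2
= 70 + 12
= 82 time units


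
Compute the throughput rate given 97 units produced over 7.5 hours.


Throughput = units / time
= 97 / 7.5
= 12.9 units/hour


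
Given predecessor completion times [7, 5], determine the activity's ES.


ES = max of all predecessor completion times
Predecessors: [7, 5]
ES = max(7, 5)
= 7


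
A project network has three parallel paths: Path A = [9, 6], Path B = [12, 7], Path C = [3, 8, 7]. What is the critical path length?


Path A: 9 + 6 = 15
Path B: 12 + 7 = 19
Path C: 3 + 8 + 7 = 18
Critical path = longest = max(15, 19, 18)
= 19 (Path B)


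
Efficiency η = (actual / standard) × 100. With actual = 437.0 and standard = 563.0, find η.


Efficiency = (actual / standard) × 100
= (437.0 / 563.0) × 100
= 77.6%


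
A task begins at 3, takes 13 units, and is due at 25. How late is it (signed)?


Completion = 3 + 13 = 16
Lateness = C - d = 16 - 25
= -9


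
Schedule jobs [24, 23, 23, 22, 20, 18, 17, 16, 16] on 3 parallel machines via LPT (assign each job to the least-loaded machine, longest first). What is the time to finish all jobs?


Jobs (LPT sorted): [24, 23, 23, 22, 20, 18, 17, 16, 16]
Machines: 3
  J=24 → Machine 1 (load: 0+24=24)
  J=23 → Machine 2 (load: 0+23=23)
  J=23 → Machine 3 (load: 0+23=23)
  J=22 → Machine 2 (load: 23+22=45)
  J=20 → Machine 3 (load: 23+20=43)
  J=18 → Machine 1 (load: 24+18=42)
  J=17 → Machine 1 (load: 42+17=59)
  J=16 → Machine 3 (load: 43+16=59)
  J=16 → Machine 2 (load: 45+16=61)
Machine loads: [59, 61, 59]
Makespan = max = 61 time units


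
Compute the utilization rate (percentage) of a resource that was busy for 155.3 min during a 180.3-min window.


Utilization = busy / total × 100
= 155.3 / 180.3 × 100
= 86.1%


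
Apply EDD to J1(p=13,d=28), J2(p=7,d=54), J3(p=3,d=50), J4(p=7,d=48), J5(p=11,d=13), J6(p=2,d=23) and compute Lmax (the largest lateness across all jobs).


EDD order: J5 → J6 → J1 → J4 → J3 → J2
Completion and lateness:
  J5: C=11, d=13, L=11-13=-2
  J6: C=13, d=23, L=13-23=-10
  J1: C=26, d=28, L=26-28=-2
  J4: C=33, d=48, L=33-48=-15
  J3: C=36, d=50, L=36-50=-14
  J2: C=43, d=54, L=43-54=-11
Lmax = max(-2, -10, -2, -15, -14, -11)
= -2


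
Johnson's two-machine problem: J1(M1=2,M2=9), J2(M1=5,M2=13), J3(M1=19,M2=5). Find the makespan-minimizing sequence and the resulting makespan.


Johnson's rule:
Group 1 (M1≤M2, sort by M1): ['J1', 'J2']
Group 2 (M1>M2, sort desc M2): ['J3']
Sequence: J1 → J2 → J3
Makespan calculation:
  J1: M1 done=2, M2 done=11
  J2: M1 done=7, M2 done=24
  J3: M1 done=26, M2 done=31
= Sequence: J1 → J2 → J3, Makespan: 31


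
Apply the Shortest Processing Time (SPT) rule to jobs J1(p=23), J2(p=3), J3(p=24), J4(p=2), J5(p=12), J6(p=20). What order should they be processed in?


SPT: sort by shortest processing time
  J4: p=2
  J2: p=3
  J5: p=12
  J6: p=20
  J1: p=23
  J3: p=24
Order: J4 → J2 → J5 → J6 → J1 → J3


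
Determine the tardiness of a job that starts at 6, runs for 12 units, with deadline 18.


Completion = start + processing = 6 + 12 = 18
Tardiness = max(0, C - d) = max(0, 18 - 18)
= max(0, 0)
= 0


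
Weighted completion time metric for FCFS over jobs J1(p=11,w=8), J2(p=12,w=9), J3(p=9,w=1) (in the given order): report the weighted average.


Completion times:
  J1: C=11, w×C=8×11=88
  J2: C=23, w×C=9×23=207
  J3: C=32, w×C=1×32=32
Sum w×C = 327
Sum w = 18
Weighted avg = 327/18
= 18.17


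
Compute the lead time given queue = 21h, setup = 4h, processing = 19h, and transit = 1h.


Lead time = queue + setup + processing + transit
= 21 + 4 + 19 + 1
= 45 hours


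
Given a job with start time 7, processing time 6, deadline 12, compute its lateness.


Completion = 7 + 6 = 13
Lateness = C - d = 13 - 12
= 1


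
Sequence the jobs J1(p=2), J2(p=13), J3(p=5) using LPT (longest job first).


LPT: sort by longest processing time first
  J2: p=13
  J3: p=5
  J1: p=2
Order: J2 → J3 → J1


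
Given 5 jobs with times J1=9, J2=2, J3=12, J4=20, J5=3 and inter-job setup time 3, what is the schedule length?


Makespan = Σ processing + (n-1) × setup
= (9 + 2 + 12 + 20 + 3) + (5-1)×3
= 46 + 12
= 58 time units


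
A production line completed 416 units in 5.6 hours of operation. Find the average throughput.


Throughput = units / time
= 416 / 5.6
= 74.3 units/hour


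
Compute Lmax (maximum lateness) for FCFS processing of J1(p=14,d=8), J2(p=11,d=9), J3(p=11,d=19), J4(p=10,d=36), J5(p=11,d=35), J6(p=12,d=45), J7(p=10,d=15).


Lateness per job (L = C - d):
  J1: C=14, d=8, L=6
  J2: C=25, d=9, L=16
  J3: C=36, d=19, L=17
  J4: C=46, d=36, L=10
  J5: C=57, d=35, L=22
  J6: C=69, d=45, L=24
  J7: C=79, d=15, L=64
Lmax = max(6, 16, 17, 10, 22, 24, 64)
= 64


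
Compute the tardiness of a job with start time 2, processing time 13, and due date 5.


Completion = start + processing = 2 + 13 = 15
Tardiness = max(0, C - d) = max(0, 15 - 5)
= max(0, 10)
= 10


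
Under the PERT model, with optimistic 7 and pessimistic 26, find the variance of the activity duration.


σ² = ((p - o) / 6)² = (p - o)² / 36
= (26 - 7)² / 36
= 19² / 36
= 361 / 36
= 10.0278


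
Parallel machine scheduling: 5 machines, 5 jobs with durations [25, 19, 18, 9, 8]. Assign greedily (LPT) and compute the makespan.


Jobs (LPT sorted): [25, 19, 18, 9, 8]
Machines: 5
  J=25 → Machine 1 (load: 0+25=25)
  J=19 → Machine 2 (load: 0+19=19)
  J=18 → Machine 3 (load: 0+18=18)
  J=9 → Machine 4 (load: 0+9=9)
  J=8 → Machine 5 (load: 0+8=8)
Machine loads: [25, 19, 18, 9, 8]
Makespan = max = 25 time units


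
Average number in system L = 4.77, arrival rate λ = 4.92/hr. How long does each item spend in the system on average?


Little's law: L = λW → W = L / λ
= 4.77 / 4.92
= 0.97 hours


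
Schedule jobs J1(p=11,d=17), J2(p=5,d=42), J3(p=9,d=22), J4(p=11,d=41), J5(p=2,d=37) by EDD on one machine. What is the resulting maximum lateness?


EDD order: J1 → J3 → J5 → J4 → J2
Completion and lateness:
  J1: C=11, d=17, L=11-17=-6
  J3: C=20, d=22, L=20-22=-2
  J5: C=22, d=37, L=22-37=-15
  J4: C=33, d=41, L=33-41=-8
  J2: C=38, d=42, L=38-42=-4
Lmax = max(-6, -2, -15, -8, -4)
= -2


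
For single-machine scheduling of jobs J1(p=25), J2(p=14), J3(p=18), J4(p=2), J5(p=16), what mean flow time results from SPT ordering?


SPT order: J4 → J2 → J5 → J3 → J1
Completion times:
  J4: C=2
  J2: C=16
  J5: C=32
  J3: C=50
  J1: C=75
Sum = 175, n = 5
Mean flow = 175/5
= 35.00


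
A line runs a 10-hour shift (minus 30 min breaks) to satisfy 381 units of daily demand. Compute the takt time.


Available = 10×60 - 30 = 570 min
Takt time = 570 / 381
= 1.50 min/unit


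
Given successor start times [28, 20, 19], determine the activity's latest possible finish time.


LF = min of all successor start times
Successors start at: [28, 20, 19]
LF = min(28, 20, 19)
= 19


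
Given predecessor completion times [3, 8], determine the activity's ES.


ES = max of all predecessor completion times
Predecessors: [3, 8]
ES = max(3, 8)
= 8


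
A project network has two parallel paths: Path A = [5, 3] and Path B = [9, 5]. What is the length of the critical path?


Path A: 5 + 3 = 8
Path B: 9 + 5 = 14
Critical path = longest = max(8, 14)
= 14 (Path B)


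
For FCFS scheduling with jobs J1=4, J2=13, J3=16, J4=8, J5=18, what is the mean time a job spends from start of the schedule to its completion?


Completion times:
  J1: completes at 4
  J2: completes at 17
  J3: completes at 33
  J4: completes at 41
  J5: completes at 59
Sum = 154
Average = 154/5
= 30.80


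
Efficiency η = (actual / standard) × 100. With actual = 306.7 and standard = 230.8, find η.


Efficiency = (actual / standard) × 100
= (306.7 / 230.8) × 100
= 132.9%


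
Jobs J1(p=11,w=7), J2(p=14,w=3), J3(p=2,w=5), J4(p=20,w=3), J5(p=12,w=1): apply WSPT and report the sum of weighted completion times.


WSPT order (by p/w): J3 → J1 → J2 → J4 → J5
  J3: C=2, w·C=5×2=10
  J1: C=13, w·C=7×13=91
  J2: C=27, w·C=3×27=81
  J4: C=47, w·C=3×47=141
  J5: C=59, w·C=1×59=59
Σ w·C = 382
= 382


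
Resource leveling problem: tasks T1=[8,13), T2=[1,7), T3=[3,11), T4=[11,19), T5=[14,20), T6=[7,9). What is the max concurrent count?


Check each time point for overlaps:
  t=8: 3 tasks active (T1, T3, T6)
Max concurrent = 3


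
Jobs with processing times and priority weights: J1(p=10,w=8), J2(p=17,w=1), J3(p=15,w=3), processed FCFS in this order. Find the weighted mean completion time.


Completion times:
  J1: C=10, w×C=8×10=80
  J2: C=27, w×C=1×27=27
  J3: C=42, w×C=3×42=126
Sum w×C = 233
Sum w = 12
Weighted avg = 233/12
= 19.42


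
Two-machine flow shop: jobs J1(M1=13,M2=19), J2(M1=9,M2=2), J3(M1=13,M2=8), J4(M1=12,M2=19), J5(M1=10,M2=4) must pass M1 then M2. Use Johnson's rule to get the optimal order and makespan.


Johnson's rule:
Group 1 (M1≤M2, sort by M1): ['J4', 'J1']
Group 2 (M1>M2, sort desc M2): ['J3', 'J5', 'J2']
Sequence: J4 → J1 → J3 → J5 → J2
Makespan calculation:
  J4: M1 done=12, M2 done=31
  J1: M1 done=25, M2 done=50
  J3: M1 done=38, M2 done=58
  J5: M1 done=48, M2 done=62
  J2: M1 done=57, M2 done=64
= Sequence: J4 → J1 → J3 → J5 → J2, Makespan: 64


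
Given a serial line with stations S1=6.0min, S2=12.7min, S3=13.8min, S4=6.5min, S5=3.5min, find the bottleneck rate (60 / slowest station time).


Bottleneck = longest station time
Station times: [6.0, 12.7, 13.8, 6.5, 3.5]
Max = 13.8 min
Rate = 60 / 13.8
= 4.35 units/hour (bottleneck: 13.8min)


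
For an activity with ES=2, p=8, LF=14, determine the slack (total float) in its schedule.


EF = ES + duration = 2 + 8 = 10
LS = LF - duration = 14 - 8 = 6
Total Float = LF - EF = 14 - 10
(or LS - ES = 6 - 2)
= 4


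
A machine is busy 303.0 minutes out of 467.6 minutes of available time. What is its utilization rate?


Utilization = busy / total × 100
= 303.0 / 467.6 × 100
= 64.8%


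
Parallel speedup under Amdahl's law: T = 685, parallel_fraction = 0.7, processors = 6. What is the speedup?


Amdahl's law: T_p = T × ((1-p) + p/N)
= 685 × ((1-0.7) + 0.7/6)
= 685 × (0.30 + 0.1167)
= 685 × 0.4167
= 285.42
Speedup = 685/285.42
= 2.40×


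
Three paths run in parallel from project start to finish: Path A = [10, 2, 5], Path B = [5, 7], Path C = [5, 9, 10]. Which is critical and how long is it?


Path A: 10 + 2 + 5 = 17
Path B: 5 + 7 = 12
Path C: 5 + 9 + 10 = 24
Critical path = longest = max(17, 12, 24)
= 24 (Path C)


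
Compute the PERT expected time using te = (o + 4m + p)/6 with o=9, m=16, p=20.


te = (o + 4m + p) / 6
= (9 + 4×16 + 20) / 6
= (9 + 64 + 20) / 6
= 93 / 6
= 15.50


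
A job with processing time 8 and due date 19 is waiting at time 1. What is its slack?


Slack = due - current_time - processing
= 19 - 1 - 8
= 10


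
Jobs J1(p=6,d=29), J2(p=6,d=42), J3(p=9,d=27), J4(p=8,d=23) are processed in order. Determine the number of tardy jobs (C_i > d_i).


Completion vs due date:
  J1: C=6, d=29 → on time
  J2: C=12, d=42 → on time
  J3: C=21, d=27 → on time
  J4: C=29, d=23 → TARDY
Tardy jobs: J4
Count = 1


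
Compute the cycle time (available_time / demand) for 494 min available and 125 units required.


Cycle time = available time / demand
= 494 / 125
= 3.95 min/unit


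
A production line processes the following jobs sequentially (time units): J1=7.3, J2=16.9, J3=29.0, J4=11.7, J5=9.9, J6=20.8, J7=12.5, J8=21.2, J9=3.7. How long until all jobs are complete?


Sequential makespan: sum all processing times
= 7.3 + 16.9 + 29.0 + 11.7 + 9.9 + 20.8 + 12.5 + 21.2 + 3.7
= 133.0 time units


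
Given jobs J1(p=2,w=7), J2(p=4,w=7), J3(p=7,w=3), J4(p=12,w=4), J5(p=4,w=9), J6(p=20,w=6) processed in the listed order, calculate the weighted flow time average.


Completion times:
  J1: C=2, w×C=7×2=14
  J2: C=6, w×C=7×6=42
  J3: C=13, w×C=3×13=39
  J4: C=25, w×C=4×25=100
  J5: C=29, w×C=9×29=261
  J6: C=49, w×C=6×49=294
Sum w×C = 750
Sum w = 36
Weighted avg = 750/36
= 20.83


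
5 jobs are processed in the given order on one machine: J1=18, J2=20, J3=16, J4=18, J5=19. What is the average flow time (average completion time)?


Completion times:
  J1: completes at 18
  J2: completes at 38
  J3: completes at 54
  J4: completes at 72
  J5: completes at 91
Sum = 273
Average = 273/5
= 54.60


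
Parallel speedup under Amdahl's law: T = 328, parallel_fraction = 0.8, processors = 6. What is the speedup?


Amdahl's law: T_p = T × ((1-p) + p/N)
= 328 × ((1-0.8) + 0.8/6)
= 328 × (0.20 + 0.1333)
= 328 × 0.3333
= 109.33
Speedup = 328/109.33
= 3.00×


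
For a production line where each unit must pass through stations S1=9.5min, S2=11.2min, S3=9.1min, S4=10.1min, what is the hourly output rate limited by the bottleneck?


Bottleneck = longest station time
Station times: [9.5, 11.2, 9.1, 10.1]
Max = 11.2 min
Rate = 60 / 11.2
= 5.36 units/hour (bottleneck: 11.2min)


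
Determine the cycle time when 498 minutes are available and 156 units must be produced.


Cycle time = available time / demand
= 498 / 156
= 3.19 min/unit


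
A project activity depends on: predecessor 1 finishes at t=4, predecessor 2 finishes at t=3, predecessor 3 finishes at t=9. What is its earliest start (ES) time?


ES = max of all predecessor completion times
Predecessors: [4, 3, 9]
ES = max(4, 3, 9)
= 9


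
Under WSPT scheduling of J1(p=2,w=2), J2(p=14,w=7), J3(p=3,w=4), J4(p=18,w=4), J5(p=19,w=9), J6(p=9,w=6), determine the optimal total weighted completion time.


WSPT order (by p/w): J3 → J1 → J6 → J2 → J5 → J4
  J3: C=3, w·C=4×3=12
  J1: C=5, w·C=2×5=10
  J6: C=14, w·C=6×14=84
  J2: C=28, w·C=7×28=196
  J5: C=47, w·C=9×47=423
  J4: C=65, w·C=4×65=260
Σ w·C = 985
= 985


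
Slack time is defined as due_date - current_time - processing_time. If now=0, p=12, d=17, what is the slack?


Slack = due - current_time - processing
= 17 - 0 - 12
= 5


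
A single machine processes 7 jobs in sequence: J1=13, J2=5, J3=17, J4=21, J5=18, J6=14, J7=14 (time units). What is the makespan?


Sequential makespan: sum all processing times
= 13 + 5 + 17 + 21 + 18 + 14 + 14
= 102 time units


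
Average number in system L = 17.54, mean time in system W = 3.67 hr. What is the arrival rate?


Little's law: L = λW → λ = L / W
= 17.54 / 3.67
= 4.78 per hour


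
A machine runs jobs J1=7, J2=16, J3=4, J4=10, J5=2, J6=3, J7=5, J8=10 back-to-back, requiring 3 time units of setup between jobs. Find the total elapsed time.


Makespan = Σ processing + (n-1) × setup
= (7 + 16 + 4 + 10 + 2 + 3 + 5 + 10) + (8-1)×3
= 57 + 21
= 78 time units


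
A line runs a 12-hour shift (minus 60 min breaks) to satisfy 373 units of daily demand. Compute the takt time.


Available = 12×60 - 60 = 660 min
Takt time = 660 / 373
= 1.77 min/unit


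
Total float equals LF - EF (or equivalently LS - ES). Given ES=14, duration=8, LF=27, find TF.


EF = ES + duration = 14 + 8 = 22
LS = LF - duration = 27 - 8 = 19
Total Float = LF - EF = 27 - 22
(or LS - ES = 19 - 14)
= 5


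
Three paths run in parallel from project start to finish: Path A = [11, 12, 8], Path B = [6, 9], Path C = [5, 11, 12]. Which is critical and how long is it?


Path A: 11 + 12 + 8 = 31
Path B: 6 + 9 = 15
Path C: 5 + 11 + 12 = 28
Critical path = longest = max(31, 15, 28)
= 31 (Path A)


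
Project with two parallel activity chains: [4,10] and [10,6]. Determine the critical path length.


Path A: 4 + 10 = 14
Path B: 10 + 6 = 16
Critical path = longest = max(14, 16)
= 16 (Path B)


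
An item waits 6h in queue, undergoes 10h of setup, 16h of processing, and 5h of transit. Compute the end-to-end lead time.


Lead time = queue + setup + processing + transit
= 6 + 10 + 16 + 5
= 37 hours


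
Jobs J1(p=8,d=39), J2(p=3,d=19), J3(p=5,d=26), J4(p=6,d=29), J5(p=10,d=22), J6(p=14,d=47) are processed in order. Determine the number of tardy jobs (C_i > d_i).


Completion vs due date:
  J1: C=8, d=39 → on time
  J2: C=11, d=19 → on time
  J3: C=16, d=26 → on time
  J4: C=22, d=29 → on time
  J5: C=32, d=22 → TARDY
  J6: C=46, d=47 → on time
Tardy jobs: J5
Count = 1


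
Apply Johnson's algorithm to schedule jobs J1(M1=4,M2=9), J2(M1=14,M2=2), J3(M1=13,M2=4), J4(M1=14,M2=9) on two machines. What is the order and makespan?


Johnson's rule:
Group 1 (M1≤M2, sort by M1): ['J1']
Group 2 (M1>M2, sort desc M2): ['J4', 'J3', 'J2']
Sequence: J1 → J4 → J3 → J2
Makespan calculation:
  J1: M1 done=4, M2 done=13
  J4: M1 done=18, M2 done=27
  J3: M1 done=31, M2 done=35
  J2: M1 done=45, M2 done=47
= Sequence: J1 → J4 → J3 → J2, Makespan: 47


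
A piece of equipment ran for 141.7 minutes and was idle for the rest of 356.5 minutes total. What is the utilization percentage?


Utilization = busy / total × 100
= 141.7 / 356.5 × 100
= 39.7%


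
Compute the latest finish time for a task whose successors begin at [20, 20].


LF = min of all successor start times
Successors start at: [20, 20]
LF = min(20, 20)
= 20


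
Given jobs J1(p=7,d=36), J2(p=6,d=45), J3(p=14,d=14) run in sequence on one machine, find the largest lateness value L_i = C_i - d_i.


Lateness per job (L = C - d):
  J1: C=7, d=36, L=-29
  J2: C=13, d=45, L=-32
  J3: C=27, d=14, L=13
Lmax = max(-29, -32, 13)
= 13


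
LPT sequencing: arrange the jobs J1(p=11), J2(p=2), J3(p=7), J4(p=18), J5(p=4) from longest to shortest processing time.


LPT: sort by longest processing time first
  J4: p=18
  J1: p=11
  J3: p=7
  J5: p=4
  J2: p=2
Order: J4 → J1 → J3 → J5 → J2


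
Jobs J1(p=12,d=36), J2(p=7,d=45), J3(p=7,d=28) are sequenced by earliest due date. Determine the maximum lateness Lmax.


EDD order: J3 → J1 → J2
Completion and lateness:
  J3: C=7, d=28, L=7-28=-21
  J1: C=19, d=36, L=19-36=-17
  J2: C=26, d=45, L=26-45=-19
Lmax = max(-21, -17, -19)
= -17


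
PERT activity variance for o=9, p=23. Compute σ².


σ² = ((p - o) / 6)² = (p - o)² / 36
= (23 - 9)² / 36
= 14² / 36
= 196 / 36
= 5.4444


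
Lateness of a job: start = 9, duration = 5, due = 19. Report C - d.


Completion = 9 + 5 = 14
Lateness = C - d = 14 - 19
= -5


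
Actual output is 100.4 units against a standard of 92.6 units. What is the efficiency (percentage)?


Efficiency = (actual / standard) × 100
= (100.4 / 92.6) × 100
= 108.4%


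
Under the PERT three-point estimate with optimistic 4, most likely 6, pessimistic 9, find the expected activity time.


te = (o + 4m + p) / 6
= (4 + 4×6 + 9) / 6
= (4 + 24 + 9) / 6
= 37 / 6
= 6.17


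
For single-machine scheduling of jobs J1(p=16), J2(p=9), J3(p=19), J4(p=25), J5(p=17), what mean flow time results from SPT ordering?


SPT order: J2 → J1 → J5 → J3 → J4
Completion times:
  J2: C=9
  J1: C=25
  J5: C=42
  J3: C=61
  J4: C=86
Sum = 223, n = 5
Mean flow = 223/5
= 44.60


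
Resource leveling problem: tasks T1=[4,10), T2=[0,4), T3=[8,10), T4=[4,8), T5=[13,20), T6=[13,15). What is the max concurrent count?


Check each time point for overlaps:
  t=4: 2 tasks active (T1, T4)
Max concurrent = 2


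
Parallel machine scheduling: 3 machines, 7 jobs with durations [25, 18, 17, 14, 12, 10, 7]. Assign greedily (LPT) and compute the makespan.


Jobs (LPT sorted): [25, 18, 17, 14, 12, 10, 7]
Machines: 3
  J=25 → Machine 1 (load: 0+25=25)
  J=18 → Machine 2 (load: 0+18=18)
  J=17 → Machine 3 (load: 0+17=17)
  J=14 → Machine 3 (load: 17+14=31)
  J=12 → Machine 2 (load: 18+12=30)
  J=10 → Machine 1 (load: 25+10=35)
  J=7 → Machine 2 (load: 30+7=37)
Machine loads: [35, 37, 31]
Makespan = max = 37 time units


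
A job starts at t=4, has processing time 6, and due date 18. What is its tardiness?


Completion = start + processing = 4 + 6 = 10
Tardiness = max(0, C - d) = max(0, 10 - 18)
= max(0, -8)
= 0


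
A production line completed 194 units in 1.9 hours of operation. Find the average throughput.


Throughput = units / time
= 194 / 1.9
= 102.1 units/hour


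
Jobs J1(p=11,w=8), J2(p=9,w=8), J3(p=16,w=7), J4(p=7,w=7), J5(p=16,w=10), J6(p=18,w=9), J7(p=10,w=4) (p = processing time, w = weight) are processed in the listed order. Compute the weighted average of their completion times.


Completion times:
  J1: C=11, w×C=8×11=88
  J2: C=20, w×C=8×20=160
  J3: C=36, w×C=7×36=252
  J4: C=43, w×C=7×43=301
  J5: C=59, w×C=10×59=590
  J6: C=77, w×C=9×77=693
  J7: C=87, w×C=4×87=348
Sum w×C = 2432
Sum w = 53
Weighted avg = 2432/53
= 45.89


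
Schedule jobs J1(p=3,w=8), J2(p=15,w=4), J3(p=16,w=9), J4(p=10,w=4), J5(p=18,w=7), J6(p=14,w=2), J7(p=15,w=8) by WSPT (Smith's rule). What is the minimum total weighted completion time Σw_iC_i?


WSPT order (by p/w): J1 → J3 → J7 → J4 → J5 → J2 → J6
  J1: C=3, w·C=8×3=24
  J3: C=19, w·C=9×19=171
  J7: C=34, w·C=8×34=272
  J4: C=44, w·C=4×44=176
  J5: C=62, w·C=7×62=434
  J2: C=77, w·C=4×77=308
  J6: C=91, w·C=2×91=182
Σ w·C = 1567
= 1567


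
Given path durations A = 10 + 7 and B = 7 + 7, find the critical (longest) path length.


Path A: 10 + 7 = 17
Path B: 7 + 7 = 14
Critical path = longest = max(17, 14)
= 17 (Path A)


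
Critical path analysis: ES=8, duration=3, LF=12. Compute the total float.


EF = ES + duration = 8 + 3 = 11
LS = LF - duration = 12 - 3 = 9
Total Float = LF - EF = 12 - 11
(or LS - ES = 9 - 8)
= 1


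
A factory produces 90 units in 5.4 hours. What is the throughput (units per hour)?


Throughput = units / time
= 90 / 5.4
= 16.7 units/hour


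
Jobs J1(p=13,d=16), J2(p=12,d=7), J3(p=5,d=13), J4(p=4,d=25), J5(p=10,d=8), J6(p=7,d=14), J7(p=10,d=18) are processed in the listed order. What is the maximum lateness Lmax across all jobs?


Lateness per job (L = C - d):
  J1: C=13, d=16, L=-3
  J2: C=25, d=7, L=18
  J3: C=30, d=13, L=17
  J4: C=34, d=25, L=9
  J5: C=44, d=8, L=36
  J6: C=51, d=14, L=37
  J7: C=61, d=18, L=43
Lmax = max(-3, 18, 17, 9, 36, 37, 43)
= 43


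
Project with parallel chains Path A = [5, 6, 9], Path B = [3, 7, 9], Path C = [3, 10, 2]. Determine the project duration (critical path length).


Path A: 5 + 6 + 9 = 20
Path B: 3 + 7 + 9 = 19
Path C: 3 + 10 + 2 = 15
Critical path = longest = max(20, 19, 15)
= 20 (Path A)


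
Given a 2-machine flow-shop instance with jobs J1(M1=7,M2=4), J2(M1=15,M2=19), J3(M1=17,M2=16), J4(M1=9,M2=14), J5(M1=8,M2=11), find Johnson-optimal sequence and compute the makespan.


Johnson's rule:
Group 1 (M1≤M2, sort by M1): ['J5', 'J4', 'J2']
Group 2 (M1>M2, sort desc M2): ['J3', 'J1']
Sequence: J5 → J4 → J2 → J3 → J1
Makespan calculation:
  J5: M1 done=8, M2 done=19
  J4: M1 done=17, M2 done=33
  J2: M1 done=32, M2 done=52
  J3: M1 done=49, M2 done=68
  J1: M1 done=56, M2 done=72
= Sequence: J5 → J4 → J2 → J3 → J1, Makespan: 72


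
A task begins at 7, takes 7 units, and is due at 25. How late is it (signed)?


Completion = 7 + 7 = 14
Lateness = C - d = 14 - 25
= -11


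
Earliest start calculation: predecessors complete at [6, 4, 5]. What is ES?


ES = max of all predecessor completion times
Predecessors: [6, 4, 5]
ES = max(6, 4, 5)
= 6


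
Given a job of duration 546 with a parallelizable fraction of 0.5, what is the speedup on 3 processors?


Amdahl's law: T_p = T × ((1-p) + p/N)
= 546 × ((1-0.5) + 0.5/3)
= 546 × (0.50 + 0.1667)
= 546 × 0.6667
= 364.00
Speedup = 546/364.00
= 1.50×
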